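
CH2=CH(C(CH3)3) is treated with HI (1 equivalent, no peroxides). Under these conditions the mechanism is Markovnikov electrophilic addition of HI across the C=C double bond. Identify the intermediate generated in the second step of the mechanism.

Step 1: The π electrons of the C=C bond attack a proton of HI; Markovnikov addition places the new C–H on the less-substituted alkene carbon, so the positive charge ends up on the more-substituted carbon — a secondary carbocation. The H–I bond breaks heterolytically, releasing I⁻.
Step 2: A 1,2-methyl shift from the adjacent tert-butyl carbon moves the positive charge from the secondary centre to an adjacent carbon, generating a more stable tertiary carbocation.
After step 2 the species present is a tertiary carbocation.

tertiary carbocation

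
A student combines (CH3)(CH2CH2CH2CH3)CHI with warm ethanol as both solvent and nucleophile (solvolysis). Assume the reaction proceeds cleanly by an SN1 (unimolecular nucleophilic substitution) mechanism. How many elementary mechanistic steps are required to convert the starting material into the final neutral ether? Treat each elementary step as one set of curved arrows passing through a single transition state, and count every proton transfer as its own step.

Step 1: Ionisation: the C–I σ-bond cleaves heterolytically; both bonding electrons depart with I⁻, leaving a secondary carbocation at the α-carbon.
(No 1,2-shift: no single shift to an adjacent carbon would give a more stable cation.)
Step 2: Nucleophilic capture: the oxygen of CH3CH2OH bonds to the cationic carbon, producing an oxonium-ion intermediate.
Step 3: Proton transfer from the O–H of the oxonium ion to a solvent molecule delivers the neutral ether.
Total: 3 elementary steps.

3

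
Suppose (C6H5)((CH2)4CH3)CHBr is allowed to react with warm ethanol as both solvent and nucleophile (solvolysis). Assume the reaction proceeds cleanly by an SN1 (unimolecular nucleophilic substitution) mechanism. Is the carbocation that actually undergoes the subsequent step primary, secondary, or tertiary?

secondary

Step 1: The C–Br bond breaks with both electrons going to the bromide; Br⁻ leaves and a secondary carbocation remains.
No single 1,2-shift to an adjacent carbon would give a more-substituted cation, so no rearrangement occurs.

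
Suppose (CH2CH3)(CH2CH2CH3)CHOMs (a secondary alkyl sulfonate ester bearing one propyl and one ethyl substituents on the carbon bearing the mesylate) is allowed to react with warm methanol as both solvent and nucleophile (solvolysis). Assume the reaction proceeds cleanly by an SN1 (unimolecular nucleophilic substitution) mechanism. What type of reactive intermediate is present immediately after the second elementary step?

Step 1: Rate-determining heterolysis of the C–O bond gives MsO⁻ and a secondary carbocation.
Step 2: A lone pair on the oxygen of CH3OH attacks the carbocation, forming a new C–O σ-bond and an oxonium ion.
After step 2 the species present is an oxonium ion.

oxonium ion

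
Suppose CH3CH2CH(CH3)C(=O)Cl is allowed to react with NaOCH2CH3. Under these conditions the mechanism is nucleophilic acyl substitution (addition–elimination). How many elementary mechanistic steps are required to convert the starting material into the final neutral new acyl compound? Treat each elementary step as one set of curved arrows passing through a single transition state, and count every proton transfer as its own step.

Step 1: Nucleophilic addition of CH3CH2O⁻ to the acyl carbon breaks the π(C=O) bond and yields a tetrahedral, anionic intermediate.
Step 2: Collapse of the tetrahedral intermediate: the alkoxide oxygen pushes its lone pair back to re-form C=O while Cl⁻ leaves.
Total: 2 elementary steps.

2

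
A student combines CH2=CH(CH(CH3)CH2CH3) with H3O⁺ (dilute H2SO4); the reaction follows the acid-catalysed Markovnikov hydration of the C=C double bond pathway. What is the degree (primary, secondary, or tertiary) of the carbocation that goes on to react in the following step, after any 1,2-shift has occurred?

tertiary

Step 1: Protonation of the alkene by H3O⁺: the π bond acts as the nucleophile and picks up H⁺, giving the more stable (Markovnikov) secondary carbocation. H2O is released.
Step 2: A 1,2-hydride shift from the adjacent sec-butyl carbon moves the positive charge from the secondary centre to an adjacent carbon, generating a more stable tertiary carbocation.
The cation rearranges from secondary to tertiary via a 1,2-hydride shift from the adjacent sec-butyl carbon; the tertiary cation is what reacts next.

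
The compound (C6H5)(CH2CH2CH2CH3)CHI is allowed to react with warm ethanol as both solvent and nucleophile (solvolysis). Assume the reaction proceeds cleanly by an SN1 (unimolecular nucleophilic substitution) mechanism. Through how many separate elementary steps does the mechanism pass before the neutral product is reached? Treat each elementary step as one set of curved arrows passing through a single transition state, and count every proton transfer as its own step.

Step 1: Rate-determining heterolysis of the C–I bond gives I⁻ and a secondary carbocation.
(No 1,2-shift: no single shift to an adjacent carbon would give a more stable cation.)
Step 2: A lone pair on the oxygen of CH3CH2OH attacks the carbocation, forming a new C–O σ-bond and an oxonium ion.
Step 3: Deprotonation of the oxonium oxygen by solvent ethanol yields the neutral ether.
Total: 3 elementary steps.

3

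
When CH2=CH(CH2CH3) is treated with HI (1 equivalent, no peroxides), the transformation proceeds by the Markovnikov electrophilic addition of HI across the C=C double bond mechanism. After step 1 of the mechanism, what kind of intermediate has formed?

Step 1: Protonation of the alkene by HI: the π bond acts as the nucleophile and picks up H⁺, giving the more stable (Markovnikov) secondary carbocation. The H–I bond breaks heterolytically, releasing I⁻.
After step 1 the species present is a secondary carbocation.

secondary carbocation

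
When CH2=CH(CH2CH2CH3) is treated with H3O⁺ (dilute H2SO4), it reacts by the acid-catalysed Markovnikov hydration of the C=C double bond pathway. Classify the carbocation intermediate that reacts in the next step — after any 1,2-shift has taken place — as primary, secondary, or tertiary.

Step 1: The π electrons of the C=C bond attack a proton of H3O⁺; Markovnikov addition places the new C–H on the less-substituted alkene carbon, so the positive charge ends up on the more-substituted carbon — a secondary carbocation. H2O is released.
No single 1,2-shift to an adjacent carbon would give a more-substituted cation, so no rearrangement occurs.

secondary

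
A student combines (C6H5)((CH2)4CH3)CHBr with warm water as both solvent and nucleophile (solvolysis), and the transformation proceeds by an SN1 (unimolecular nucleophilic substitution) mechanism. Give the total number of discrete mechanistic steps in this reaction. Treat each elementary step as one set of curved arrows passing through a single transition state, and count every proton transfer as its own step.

Step 1: Ionisation: the C–Br σ-bond cleaves heterolytically; both bonding electrons depart with Br⁻, leaving a secondary carbocation at the α-carbon.
(No 1,2-shift: no single shift to an adjacent carbon would give a more stable cation.)
Step 2: Nucleophilic capture: the oxygen of H2O bonds to the cationic carbon, producing an oxonium-ion intermediate.
Step 3: Deprotonation of the oxonium oxygen by solvent water yields the neutral alcohol.
Total: 3 elementary steps.

3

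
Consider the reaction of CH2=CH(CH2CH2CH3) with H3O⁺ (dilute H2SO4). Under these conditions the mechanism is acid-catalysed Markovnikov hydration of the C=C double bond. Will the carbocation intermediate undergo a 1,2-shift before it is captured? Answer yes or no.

The first-formed carbocation is secondary.
No single 1,2-shift to an adjacent carbon would produce a more-substituted cation than the one already present, so no rearrangement occurs.

no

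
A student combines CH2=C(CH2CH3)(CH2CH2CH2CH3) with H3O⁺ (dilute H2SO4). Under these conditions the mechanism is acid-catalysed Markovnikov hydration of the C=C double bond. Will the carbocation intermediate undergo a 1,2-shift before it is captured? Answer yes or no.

no

The first-formed carbocation is tertiary.
No single 1,2-shift to an adjacent carbon would produce a more-substituted cation than the one already present, so no rearrangement occurs.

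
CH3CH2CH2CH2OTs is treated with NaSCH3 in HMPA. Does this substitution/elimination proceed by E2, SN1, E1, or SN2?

Conditions: a primary substrate with a strong nucleophile in the polar aprotic solvent HMPA.
These conditions are the textbook signature of the SN2 pathway.
An unhindered substrate with a strong nucleophile in a polar aprotic solvent favours one-step backside displacement.

SN2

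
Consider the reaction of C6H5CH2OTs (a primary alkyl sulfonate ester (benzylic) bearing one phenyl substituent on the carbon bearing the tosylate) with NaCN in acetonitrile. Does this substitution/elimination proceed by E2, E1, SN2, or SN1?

SN2

Conditions: a primary substrate with a strong nucleophile in the polar aprotic solvent acetonitrile.
These conditions are the textbook signature of the SN2 pathway.
An unhindered substrate with a strong nucleophile in a polar aprotic solvent favours one-step backside displacement.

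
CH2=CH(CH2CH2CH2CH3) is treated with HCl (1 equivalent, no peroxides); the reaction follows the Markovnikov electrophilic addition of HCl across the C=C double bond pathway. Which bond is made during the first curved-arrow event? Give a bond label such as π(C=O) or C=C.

C–H

Step 1: The π electrons of the C=C bond attack a proton of HCl; Markovnikov addition places the new C–H on the less-substituted alkene carbon, so the positive charge ends up on the more-substituted carbon — a secondary carbocation. The H–Cl bond breaks heterolytically, releasing Cl⁻.
The bond formed in this step is the C–H bond.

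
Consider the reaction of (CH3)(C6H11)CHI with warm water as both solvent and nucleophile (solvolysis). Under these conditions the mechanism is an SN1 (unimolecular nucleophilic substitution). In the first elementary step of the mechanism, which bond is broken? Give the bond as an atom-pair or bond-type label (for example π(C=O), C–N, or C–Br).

Step 1: Unassisted departure of I⁻ (taking the C–I bonding pair) generates a secondary carbocation.
The bond broken in this step is the C–I bond.

C–I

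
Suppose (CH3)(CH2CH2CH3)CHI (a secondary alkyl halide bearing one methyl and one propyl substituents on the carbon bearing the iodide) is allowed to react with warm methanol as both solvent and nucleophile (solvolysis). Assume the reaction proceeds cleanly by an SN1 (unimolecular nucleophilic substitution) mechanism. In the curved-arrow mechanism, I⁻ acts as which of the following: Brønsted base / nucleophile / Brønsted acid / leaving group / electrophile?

Step 1: Unassisted departure of I⁻ (taking the C–I bonding pair) generates a secondary carbocation.
I⁻ departs with both electrons of the breaking σ-bond — that is the definition of a leaving group.

leaving group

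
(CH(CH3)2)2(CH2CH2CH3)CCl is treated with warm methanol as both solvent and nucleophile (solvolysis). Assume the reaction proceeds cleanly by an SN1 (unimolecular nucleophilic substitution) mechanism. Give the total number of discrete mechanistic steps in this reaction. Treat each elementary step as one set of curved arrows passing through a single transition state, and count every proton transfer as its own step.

Step 1: Rate-determining heterolysis of the C–Cl bond gives Cl⁻ and a tertiary carbocation.
(No 1,2-shift: no single shift to an adjacent carbon would give a more stable cation.)
Step 2: CH3OH donates an oxygen lone pair into the empty p orbital of the cation, giving a protonated ether (an oxonium ion).
Step 3: A second solvent molecule removes the proton on oxygen, giving the neutral ether product.
Total: 3 elementary steps.

3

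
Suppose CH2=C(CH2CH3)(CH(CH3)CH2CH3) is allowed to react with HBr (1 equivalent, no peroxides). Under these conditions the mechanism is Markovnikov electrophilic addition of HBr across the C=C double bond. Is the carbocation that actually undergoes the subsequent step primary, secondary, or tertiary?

Step 1: Electrophilic addition begins with the π(C=C) electrons forming a bond to the proton of HBr. Following Markovnikov's rule, the resulting cation is tertiary. The H–Br bond breaks heterolytically, releasing Br⁻.
No single 1,2-shift to an adjacent carbon would give a more-substituted cation, so no rearrangement occurs.

tertiary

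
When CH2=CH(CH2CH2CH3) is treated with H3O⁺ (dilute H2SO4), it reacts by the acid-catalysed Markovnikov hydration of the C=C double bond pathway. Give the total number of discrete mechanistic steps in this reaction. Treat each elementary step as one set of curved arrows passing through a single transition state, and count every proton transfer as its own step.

3

Step 1: Protonation of the alkene by H3O⁺: the π bond acts as the nucleophile and picks up H⁺, giving the more stable (Markovnikov) secondary carbocation. H2O is released.
(No 1,2-shift: no single shift to an adjacent carbon would give a more stable cation.)
Step 2: A lone pair on the oxygen of H2O attacks the carbocation, forming a C–O bond and an oxonium ion (a protonated alcohol).
Step 3: H2O removes a proton from the oxonium oxygen, regenerating H3O⁺ and giving the neutral alcohol.
Total: 3 elementary steps.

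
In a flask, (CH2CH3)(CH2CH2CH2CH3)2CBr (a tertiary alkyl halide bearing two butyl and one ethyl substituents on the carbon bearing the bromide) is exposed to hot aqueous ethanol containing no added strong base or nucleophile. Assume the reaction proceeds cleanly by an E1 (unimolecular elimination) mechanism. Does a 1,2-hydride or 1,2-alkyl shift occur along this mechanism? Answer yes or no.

no

The first-formed carbocation is tertiary.
No single 1,2-shift to an adjacent carbon would produce a more-substituted cation than the one already present, so no rearrangement occurs.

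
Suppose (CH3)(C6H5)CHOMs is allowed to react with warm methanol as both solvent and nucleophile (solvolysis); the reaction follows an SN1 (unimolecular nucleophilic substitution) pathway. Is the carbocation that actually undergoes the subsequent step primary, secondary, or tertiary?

Step 1: The C–O bond breaks with both electrons going to the mesylate; MsO⁻ leaves and a secondary carbocation remains.
No single 1,2-shift to an adjacent carbon would give a more-substituted cation, so no rearrangement occurs.

secondary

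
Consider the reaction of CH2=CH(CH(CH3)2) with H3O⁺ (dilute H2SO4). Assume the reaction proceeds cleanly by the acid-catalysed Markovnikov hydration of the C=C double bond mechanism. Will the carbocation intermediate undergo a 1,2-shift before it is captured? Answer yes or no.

The first-formed carbocation is secondary.
The adjacent isopropyl carbon already bears 2 other carbon substituents and has a hydrogen to migrate; after a 1,2-hydride shift from that carbon the positive charge sits on a tertiary centre.
Tertiary is more stable than secondary, so the shift occurs.

yes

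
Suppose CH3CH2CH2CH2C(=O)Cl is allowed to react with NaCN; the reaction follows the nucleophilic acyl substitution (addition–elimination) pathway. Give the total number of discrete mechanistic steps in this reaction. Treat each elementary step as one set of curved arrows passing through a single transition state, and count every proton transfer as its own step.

2

Step 1: CN⁻ adds to the carbonyl carbon; the C=O π electrons shift onto oxygen and a tetrahedral alkoxide intermediate forms.
Step 2: Elimination step: re-formation of the carbonyl π bond drives out Cl⁻, giving the new acyl compound.
Total: 2 elementary steps.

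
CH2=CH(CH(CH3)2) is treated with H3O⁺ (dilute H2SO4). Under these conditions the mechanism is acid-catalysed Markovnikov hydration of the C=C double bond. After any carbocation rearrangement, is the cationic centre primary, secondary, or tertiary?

tertiary

Step 1: The π electrons of the C=C bond attack a proton of H3O⁺; Markovnikov addition places the new C–H on the less-substituted alkene carbon, so the positive charge ends up on the more-substituted carbon — a secondary carbocation. H2O is released.
Step 2: A 1,2-hydride shift from the adjacent isopropyl carbon moves the positive charge from the secondary centre to an adjacent carbon, generating a more stable tertiary carbocation.
The cation rearranges from secondary to tertiary via a 1,2-hydride shift from the adjacent isopropyl carbon; the tertiary cation is what reacts next.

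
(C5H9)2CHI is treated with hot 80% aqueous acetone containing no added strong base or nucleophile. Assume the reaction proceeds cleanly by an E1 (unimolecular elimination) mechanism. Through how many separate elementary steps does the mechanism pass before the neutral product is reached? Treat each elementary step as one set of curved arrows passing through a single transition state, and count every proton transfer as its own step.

Step 1: Rate-determining heterolysis of the C–I bond gives I⁻ and a secondary carbocation.
Step 2: A 1,2-hydride shift from the adjacent cyclopentyl carbon moves the positive charge from the secondary centre to an adjacent carbon, generating a more stable tertiary carbocation.
Step 3: A water molecule (solvent) deprotonates a β-carbon; as the C–H bond breaks, those electrons form the new alkene π bond.
Total: 3 elementary steps.

3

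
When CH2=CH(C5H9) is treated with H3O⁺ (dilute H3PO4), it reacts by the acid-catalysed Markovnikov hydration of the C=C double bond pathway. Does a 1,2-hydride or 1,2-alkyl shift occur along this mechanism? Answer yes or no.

The first-formed carbocation is secondary.
The adjacent cyclopentyl carbon already bears 2 other carbon substituents and has a hydrogen to migrate; after a 1,2-hydride shift from that carbon the positive charge sits on a tertiary centre.
Tertiary is more stable than secondary, so the shift occurs.

yes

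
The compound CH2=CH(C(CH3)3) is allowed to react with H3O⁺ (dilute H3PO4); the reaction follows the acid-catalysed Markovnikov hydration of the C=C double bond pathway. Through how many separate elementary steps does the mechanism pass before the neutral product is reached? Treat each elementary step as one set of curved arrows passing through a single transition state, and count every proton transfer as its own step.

4

Step 1: Protonation of the alkene by H3O⁺: the π bond acts as the nucleophile and picks up H⁺, giving the more stable (Markovnikov) secondary carbocation. H2O is released.
Step 2: A 1,2-methyl shift from the adjacent tert-butyl carbon moves the positive charge from the secondary centre to an adjacent carbon, generating a more stable tertiary carbocation.
Step 3: Nucleophilic capture of the cation by H2O produces the protonated alcohol (an oxonium ion).
Step 4: Deprotonation of the oxonium ion by a water molecule delivers the neutral alcohol and regenerates the acid catalyst.
Total: 4 elementary steps.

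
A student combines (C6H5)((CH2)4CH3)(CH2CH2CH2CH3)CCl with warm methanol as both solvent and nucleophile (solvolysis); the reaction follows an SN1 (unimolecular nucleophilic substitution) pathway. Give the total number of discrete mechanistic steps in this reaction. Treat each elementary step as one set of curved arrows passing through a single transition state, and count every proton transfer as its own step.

Step 1: Rate-determining heterolysis of the C–Cl bond gives Cl⁻ and a tertiary carbocation.
(No 1,2-shift: no single shift to an adjacent carbon would give a more stable cation.)
Step 2: A lone pair on the oxygen of CH3OH attacks the carbocation, forming a new C–O σ-bond and an oxonium ion.
Step 3: A second solvent molecule removes the proton on oxygen, giving the neutral ether product.
Total: 3 elementary steps.

3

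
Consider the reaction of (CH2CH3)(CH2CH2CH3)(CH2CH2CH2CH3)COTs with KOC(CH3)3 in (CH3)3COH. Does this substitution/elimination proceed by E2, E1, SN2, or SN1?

E2

Conditions: a strong/bulky base with a tertiary substrate bearing a β-hydrogen.
These conditions are the textbook signature of the E2 pathway.
A strong (often hindered) base removes a β-H in concert with loss of the leaving group — bimolecular elimination.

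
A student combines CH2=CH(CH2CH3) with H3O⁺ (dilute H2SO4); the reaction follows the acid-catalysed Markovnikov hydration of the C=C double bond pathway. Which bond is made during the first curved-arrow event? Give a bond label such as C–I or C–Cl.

C–H

Step 1: The π electrons of the C=C bond attack a proton of H3O⁺; Markovnikov addition places the new C–H on the less-substituted alkene carbon, so the positive charge ends up on the more-substituted carbon — a secondary carbocation. H2O is released.
The bond formed in this step is the C–H bond.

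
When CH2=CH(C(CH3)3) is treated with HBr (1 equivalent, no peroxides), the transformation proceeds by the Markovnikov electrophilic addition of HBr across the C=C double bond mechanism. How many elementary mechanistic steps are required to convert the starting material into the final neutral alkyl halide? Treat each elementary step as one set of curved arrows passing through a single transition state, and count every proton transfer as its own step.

Step 1: The π electrons of the C=C bond attack a proton of HBr; Markovnikov addition places the new C–H on the less-substituted alkene carbon, so the positive charge ends up on the more-substituted carbon — a secondary carbocation. The H–Br bond breaks heterolytically, releasing Br⁻.
Step 2: A methyl group with its bonding pair migrates from the adjacent tert-butyl carbon to the cationic centre — a 1,2-methyl shift — upgrading the secondary cation to a tertiary one.
Step 3: Br⁻ captures the cation: a lone pair on Br⁻ fills the empty p orbital, producing the alkyl halide product.
Total: 3 elementary steps.

3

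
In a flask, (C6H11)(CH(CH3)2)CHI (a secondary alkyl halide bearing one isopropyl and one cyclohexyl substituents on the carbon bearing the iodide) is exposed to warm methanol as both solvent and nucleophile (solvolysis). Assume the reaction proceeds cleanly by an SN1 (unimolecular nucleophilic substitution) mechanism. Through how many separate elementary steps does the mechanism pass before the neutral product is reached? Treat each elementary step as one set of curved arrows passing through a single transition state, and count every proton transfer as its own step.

Step 1: Rate-determining heterolysis of the C–I bond gives I⁻ and a secondary carbocation.
Step 2: Carbocation rearrangement: a 1,2-hydride shift from the adjacent isopropyl carbon converts the initially-formed secondary cation into the more stable tertiary cation.
Step 3: A lone pair on the oxygen of CH3OH attacks the carbocation, forming a new C–O σ-bond and an oxonium ion.
Step 4: A second solvent molecule removes the proton on oxygen, giving the neutral ether product.
Total: 4 elementary steps.

4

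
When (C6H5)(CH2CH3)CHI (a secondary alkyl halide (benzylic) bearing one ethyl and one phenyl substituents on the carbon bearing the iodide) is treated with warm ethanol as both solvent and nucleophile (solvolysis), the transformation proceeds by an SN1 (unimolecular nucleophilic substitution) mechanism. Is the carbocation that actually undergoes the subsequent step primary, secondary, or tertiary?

Step 1: The C–I bond breaks with both electrons going to the iodide; I⁻ leaves and a secondary carbocation remains.
No single 1,2-shift to an adjacent carbon would give a more-substituted cation, so no rearrangement occurs.

secondary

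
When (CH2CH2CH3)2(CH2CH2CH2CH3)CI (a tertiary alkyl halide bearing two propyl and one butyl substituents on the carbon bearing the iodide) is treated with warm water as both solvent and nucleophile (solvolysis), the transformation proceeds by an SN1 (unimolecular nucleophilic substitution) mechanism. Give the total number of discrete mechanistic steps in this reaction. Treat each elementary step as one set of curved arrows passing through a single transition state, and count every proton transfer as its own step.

Step 1: Ionisation: the C–I σ-bond cleaves heterolytically; both bonding electrons depart with I⁻, leaving a tertiary carbocation at the α-carbon.
(No 1,2-shift: no single shift to an adjacent carbon would give a more stable cation.)
Step 2: H2O donates an oxygen lone pair into the empty p orbital of the cation, giving a protonated alcohol (an oxonium ion).
Step 3: Deprotonation of the oxonium oxygen by solvent water yields the neutral alcohol.
Total: 3 elementary steps.

3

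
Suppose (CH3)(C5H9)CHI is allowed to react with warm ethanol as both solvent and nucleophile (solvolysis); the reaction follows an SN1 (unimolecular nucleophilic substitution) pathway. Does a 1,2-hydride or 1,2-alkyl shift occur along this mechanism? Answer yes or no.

The first-formed carbocation is secondary.
The adjacent cyclopentyl carbon already bears 2 other carbon substituents and has a hydrogen to migrate; after a 1,2-hydride shift from that carbon the positive charge sits on a tertiary centre.
Tertiary is more stable than secondary, so the shift occurs.

yes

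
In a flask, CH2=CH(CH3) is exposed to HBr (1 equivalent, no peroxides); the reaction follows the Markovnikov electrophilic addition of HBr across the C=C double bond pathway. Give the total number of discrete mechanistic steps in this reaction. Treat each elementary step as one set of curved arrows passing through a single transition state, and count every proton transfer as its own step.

Step 1: The π electrons of the C=C bond attack a proton of HBr; Markovnikov addition places the new C–H on the less-substituted alkene carbon, so the positive charge ends up on the more-substituted carbon — a secondary carbocation. The H–Br bond breaks heterolytically, releasing Br⁻.
(No 1,2-shift: no single shift to an adjacent carbon would give a more stable cation.)
Step 2: Nucleophilic attack by Br⁻ on the carbocation completes the addition, giving R–Br.
Total: 2 elementary steps.

2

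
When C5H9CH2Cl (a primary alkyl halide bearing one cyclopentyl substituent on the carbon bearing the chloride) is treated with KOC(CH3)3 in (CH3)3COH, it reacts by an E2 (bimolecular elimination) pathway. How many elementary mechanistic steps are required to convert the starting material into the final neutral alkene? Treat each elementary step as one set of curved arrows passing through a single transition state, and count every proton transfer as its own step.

Step 1: The strong base (CH3)3CO⁻ removes a β-hydrogen; in the same concerted event the electrons of the breaking C–H bond form the new π(C=C) bond and the C–Cl σ-bond breaks, expelling Cl⁻. Anti-periplanar geometry; one transition state.
Total: 1 elementary step.

1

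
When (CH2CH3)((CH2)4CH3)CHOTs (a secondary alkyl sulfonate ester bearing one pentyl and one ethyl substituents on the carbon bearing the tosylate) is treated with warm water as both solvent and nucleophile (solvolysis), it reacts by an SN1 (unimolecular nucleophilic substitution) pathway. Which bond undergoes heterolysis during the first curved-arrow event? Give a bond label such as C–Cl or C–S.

C–O

Step 1: The C–O bond breaks with both electrons going to the tosylate; TsO⁻ leaves and a secondary carbocation remains.
The bond broken in this step is the C–O bond.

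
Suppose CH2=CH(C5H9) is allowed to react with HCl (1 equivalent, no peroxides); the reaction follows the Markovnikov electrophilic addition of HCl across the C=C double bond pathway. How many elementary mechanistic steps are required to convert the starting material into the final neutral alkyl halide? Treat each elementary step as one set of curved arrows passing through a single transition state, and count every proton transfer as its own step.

Step 1: Electrophilic addition begins with the π(C=C) electrons forming a bond to the proton of HCl. Following Markovnikov's rule, the resulting cation is secondary. The H–Cl bond breaks heterolytically, releasing Cl⁻.
Step 2: A 1,2-hydride shift from the adjacent cyclopentyl carbon moves the positive charge from the secondary centre to an adjacent carbon, generating a more stable tertiary carbocation.
Step 3: Nucleophilic attack by Cl⁻ on the carbocation completes the addition, giving R–Cl.
Total: 3 elementary steps.

3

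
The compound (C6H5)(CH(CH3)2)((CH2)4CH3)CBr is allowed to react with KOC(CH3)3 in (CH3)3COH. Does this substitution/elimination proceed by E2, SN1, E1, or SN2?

Conditions: a strong/bulky base with a tertiary substrate bearing a β-hydrogen.
These conditions are the textbook signature of the E2 pathway.
A strong (often hindered) base removes a β-H in concert with loss of the leaving group — bimolecular elimination.

E2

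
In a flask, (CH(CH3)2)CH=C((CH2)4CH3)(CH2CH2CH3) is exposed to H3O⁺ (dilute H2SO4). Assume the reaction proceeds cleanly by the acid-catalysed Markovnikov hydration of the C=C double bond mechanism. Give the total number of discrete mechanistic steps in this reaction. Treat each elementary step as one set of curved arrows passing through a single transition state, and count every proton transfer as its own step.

3

Step 1: Protonation of the alkene by H3O⁺: the π bond acts as the nucleophile and picks up H⁺, giving the more stable (Markovnikov) tertiary carbocation. H2O is released.
(No 1,2-shift: no single shift to an adjacent carbon would give a more stable cation.)
Step 2: A lone pair on the oxygen of H2O attacks the carbocation, forming a C–O bond and an oxonium ion (a protonated alcohol).
Step 3: Deprotonation of the oxonium ion by a water molecule delivers the neutral alcohol and regenerates the acid catalyst.
Total: 3 elementary steps.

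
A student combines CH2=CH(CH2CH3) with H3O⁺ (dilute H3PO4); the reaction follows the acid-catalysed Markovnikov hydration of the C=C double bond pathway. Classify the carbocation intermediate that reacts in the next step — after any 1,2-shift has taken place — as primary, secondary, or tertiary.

secondary

Step 1: Electrophilic addition begins with the π(C=C) electrons forming a bond to the proton of H3O⁺. Following Markovnikov's rule, the resulting cation is secondary. H2O is released.
No single 1,2-shift to an adjacent carbon would give a more-substituted cation, so no rearrangement occurs.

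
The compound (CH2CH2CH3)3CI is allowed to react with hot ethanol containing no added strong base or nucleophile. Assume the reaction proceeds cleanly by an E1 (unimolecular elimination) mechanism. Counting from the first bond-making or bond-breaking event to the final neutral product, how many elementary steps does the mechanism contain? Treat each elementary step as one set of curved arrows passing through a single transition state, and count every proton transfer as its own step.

2

Step 1: The C–I bond breaks with both electrons going to the iodide; I⁻ leaves and a tertiary carbocation remains.
(No 1,2-shift: no single shift to an adjacent carbon would give a more stable cation.)
Step 2: An ethanol molecule (solvent) deprotonates a β-carbon; as the C–H bond breaks, those electrons form the new alkene π bond.
Total: 2 elementary steps.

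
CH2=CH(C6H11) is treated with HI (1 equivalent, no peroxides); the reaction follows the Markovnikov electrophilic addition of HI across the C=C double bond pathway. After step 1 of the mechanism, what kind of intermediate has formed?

secondary carbocation

Step 1: The π electrons of the C=C bond attack a proton of HI; Markovnikov addition places the new C–H on the less-substituted alkene carbon, so the positive charge ends up on the more-substituted carbon — a secondary carbocation. The H–I bond breaks heterolytically, releasing I⁻.
After step 1 the species present is a secondary carbocation.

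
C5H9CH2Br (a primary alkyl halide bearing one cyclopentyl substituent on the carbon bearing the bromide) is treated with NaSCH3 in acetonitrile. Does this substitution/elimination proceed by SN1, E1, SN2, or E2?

Conditions: a primary substrate with a strong nucleophile in the polar aprotic solvent acetonitrile.
These conditions are the textbook signature of the SN2 pathway.
An unhindered substrate with a strong nucleophile in a polar aprotic solvent favours one-step backside displacement.

SN2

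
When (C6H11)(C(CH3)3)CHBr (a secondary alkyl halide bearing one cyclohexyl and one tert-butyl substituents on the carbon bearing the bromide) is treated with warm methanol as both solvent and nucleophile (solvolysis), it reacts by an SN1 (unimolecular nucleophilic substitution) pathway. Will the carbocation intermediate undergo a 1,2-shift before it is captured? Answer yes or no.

yes

The first-formed carbocation is secondary.
The adjacent cyclohexyl carbon already bears 2 other carbon substituents and has a hydrogen to migrate; after a 1,2-hydride shift from that carbon the positive charge sits on a tertiary centre.
Tertiary is more stable than secondary, so the shift occurs.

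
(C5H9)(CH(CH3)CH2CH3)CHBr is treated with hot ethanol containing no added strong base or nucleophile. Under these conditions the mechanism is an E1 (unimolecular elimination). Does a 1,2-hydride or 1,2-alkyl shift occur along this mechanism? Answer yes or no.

yes

The first-formed carbocation is secondary.
The adjacent sec-butyl carbon already bears 2 other carbon substituents and has a hydrogen to migrate; after a 1,2-hydride shift from that carbon the positive charge sits on a tertiary centre.
Tertiary is more stable than secondary, so the shift occurs.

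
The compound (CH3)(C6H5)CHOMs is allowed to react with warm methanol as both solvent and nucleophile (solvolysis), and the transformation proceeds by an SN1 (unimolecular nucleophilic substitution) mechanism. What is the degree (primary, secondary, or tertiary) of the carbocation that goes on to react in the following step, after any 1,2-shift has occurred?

Step 1: The C–O bond breaks with both electrons going to the mesylate; MsO⁻ leaves and a secondary carbocation remains.
No single 1,2-shift to an adjacent carbon would give a more-substituted cation, so no rearrangement occurs.

secondary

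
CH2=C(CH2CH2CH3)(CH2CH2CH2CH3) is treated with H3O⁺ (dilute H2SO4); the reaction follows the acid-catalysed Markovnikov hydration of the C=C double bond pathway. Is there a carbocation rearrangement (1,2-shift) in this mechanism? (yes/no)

no

The first-formed carbocation is tertiary.
No single 1,2-shift to an adjacent carbon would produce a more-substituted cation than the one already present, so no rearrangement occurs.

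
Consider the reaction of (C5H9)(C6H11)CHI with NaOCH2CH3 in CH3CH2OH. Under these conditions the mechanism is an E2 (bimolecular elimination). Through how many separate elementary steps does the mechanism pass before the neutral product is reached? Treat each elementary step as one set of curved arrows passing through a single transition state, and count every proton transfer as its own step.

Step 1: Concerted anti-periplanar elimination: CH3CH2O⁻ abstracts a β-H while I⁻ leaves, and the C–H electrons become the new C=C π bond — all in a single transition state.
Total: 1 elementary step.

1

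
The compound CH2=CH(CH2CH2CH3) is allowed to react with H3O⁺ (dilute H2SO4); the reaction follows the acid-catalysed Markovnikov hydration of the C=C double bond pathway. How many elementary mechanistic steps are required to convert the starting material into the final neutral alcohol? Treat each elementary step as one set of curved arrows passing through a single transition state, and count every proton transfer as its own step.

Step 1: The π electrons of the C=C bond attack a proton of H3O⁺; Markovnikov addition places the new C–H on the less-substituted alkene carbon, so the positive charge ends up on the more-substituted carbon — a secondary carbocation. H2O is released.
(No 1,2-shift: no single shift to an adjacent carbon would give a more stable cation.)
Step 2: Nucleophilic capture of the cation by H2O produces the protonated alcohol (an oxonium ion).
Step 3: H2O removes a proton from the oxonium oxygen, regenerating H3O⁺ and giving the neutral alcohol.
Total: 3 elementary steps.

3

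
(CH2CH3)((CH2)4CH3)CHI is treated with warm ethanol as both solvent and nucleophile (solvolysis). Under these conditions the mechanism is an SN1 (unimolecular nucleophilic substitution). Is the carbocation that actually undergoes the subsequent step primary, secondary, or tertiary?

secondary

Step 1: The C–I bond breaks with both electrons going to the iodide; I⁻ leaves and a secondary carbocation remains.
No single 1,2-shift to an adjacent carbon would give a more-substituted cation, so no rearrangement occurs.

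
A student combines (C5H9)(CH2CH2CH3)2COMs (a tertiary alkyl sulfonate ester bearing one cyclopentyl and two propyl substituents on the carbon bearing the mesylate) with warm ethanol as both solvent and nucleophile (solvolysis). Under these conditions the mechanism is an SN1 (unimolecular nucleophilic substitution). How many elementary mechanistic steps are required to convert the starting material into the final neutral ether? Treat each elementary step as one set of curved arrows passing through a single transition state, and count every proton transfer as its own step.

3

Step 1: Unassisted departure of MsO⁻ (taking the C–O bonding pair) generates a tertiary carbocation.
(No 1,2-shift: no single shift to an adjacent carbon would give a more stable cation.)
Step 2: Nucleophilic capture: the oxygen of CH3CH2OH bonds to the cationic carbon, producing an oxonium-ion intermediate.
Step 3: Proton transfer from the O–H of the oxonium ion to a solvent molecule delivers the neutral ether.
Total: 3 elementary steps.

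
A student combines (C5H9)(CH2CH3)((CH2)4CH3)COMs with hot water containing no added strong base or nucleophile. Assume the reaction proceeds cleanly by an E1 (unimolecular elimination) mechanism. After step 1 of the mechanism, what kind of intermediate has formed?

Step 1: Ionisation: the C–O σ-bond cleaves heterolytically; both bonding electrons depart with MsO⁻, leaving a tertiary carbocation at the α-carbon.
After step 1 the species present is a tertiary carbocation.

tertiary carbocation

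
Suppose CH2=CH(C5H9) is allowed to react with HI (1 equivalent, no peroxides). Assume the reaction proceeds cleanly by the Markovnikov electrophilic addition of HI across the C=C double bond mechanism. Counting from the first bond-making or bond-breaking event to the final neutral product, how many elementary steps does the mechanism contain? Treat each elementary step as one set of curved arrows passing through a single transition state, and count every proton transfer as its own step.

3

Step 1: Electrophilic addition begins with the π(C=C) electrons forming a bond to the proton of HI. Following Markovnikov's rule, the resulting cation is secondary. The H–I bond breaks heterolytically, releasing I⁻.
Step 2: A 1,2-hydride shift from the adjacent cyclopentyl carbon moves the positive charge from the secondary centre to an adjacent carbon, generating a more stable tertiary carbocation.
Step 3: The I⁻ anion donates a lone pair to the carbocation, forming the new C–I σ-bond and giving the neutral alkyl halide.
Total: 3 elementary steps.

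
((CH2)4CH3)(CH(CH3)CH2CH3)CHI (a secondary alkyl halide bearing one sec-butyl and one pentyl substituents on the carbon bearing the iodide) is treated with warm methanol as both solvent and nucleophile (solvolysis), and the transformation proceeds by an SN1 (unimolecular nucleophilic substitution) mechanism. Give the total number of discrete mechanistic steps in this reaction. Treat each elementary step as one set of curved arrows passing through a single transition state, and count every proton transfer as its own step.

4

Step 1: Ionisation: the C–I σ-bond cleaves heterolytically; both bonding electrons depart with I⁻, leaving a secondary carbocation at the α-carbon.
Step 2: A 1,2-hydride shift from the adjacent sec-butyl carbon moves the positive charge from the secondary centre to an adjacent carbon, generating a more stable tertiary carbocation.
Step 3: A lone pair on the oxygen of CH3OH attacks the carbocation, forming a new C–O σ-bond and an oxonium ion.
Step 4: Deprotonation of the oxonium oxygen by solvent methanol yields the neutral ether.
Total: 4 elementary steps.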